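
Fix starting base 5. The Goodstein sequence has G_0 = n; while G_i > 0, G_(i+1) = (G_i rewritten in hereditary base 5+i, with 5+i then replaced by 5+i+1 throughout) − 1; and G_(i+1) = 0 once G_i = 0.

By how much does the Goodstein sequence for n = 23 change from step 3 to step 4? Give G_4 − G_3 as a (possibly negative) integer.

23 —HB5→ 4·5 + 3 —bump→ 4·6 + 3 = 27 —(−1)→ 26
26 —HB6→ 4·6 + 2 —bump→ 4·7 + 2 = 30 —(−1)→ 29
29 —HB7→ 4·7 + 1 —bump→ 4·8 + 1 = 33 —(−1)→ 32
32 —HB8→ 4·8 —bump→ 4·9 = 36 —(−1)→ 35

3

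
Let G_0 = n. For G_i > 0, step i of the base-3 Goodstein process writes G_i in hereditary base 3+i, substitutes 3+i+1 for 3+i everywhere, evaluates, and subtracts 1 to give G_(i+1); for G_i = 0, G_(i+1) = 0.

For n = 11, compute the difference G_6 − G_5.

4

i=0: 11 = 3^2 + 2 (b=3); 3→4: 4^2 + 2 = 18; 18−1 = 17
i=1: 17 = 4^2 + 1 (b=4); 4→5: 5^2 + 1 = 26; 26−1 = 25
i=2: 25 = 5^2 (b=5); 5→6: 6^2 = 36; 36−1 = 35
i=3: 35 = 5·6 + 5 (b=6); 6→7: 5·7 + 5 = 40; 40−1 = 39
i=4: 39 = 5·7 + 4 (b=7); 7→8: 5·8 + 4 = 44; 44−1 = 43
i=5: 43 = 5·8 + 3 (b=8); 8→9: 5·9 + 3 = 48; 48−1 = 47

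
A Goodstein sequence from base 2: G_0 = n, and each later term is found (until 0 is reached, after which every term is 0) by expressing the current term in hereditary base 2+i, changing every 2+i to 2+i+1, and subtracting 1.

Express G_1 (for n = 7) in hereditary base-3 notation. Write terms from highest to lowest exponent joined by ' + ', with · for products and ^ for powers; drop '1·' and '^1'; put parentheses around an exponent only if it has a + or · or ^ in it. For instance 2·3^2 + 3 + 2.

3^3 + 3

base 2: 7 = 2^2 + 2 + 1; at 3: 3^3 + 3 + 1 = 31; next = 30
base 3: 30 = 3^3 + 3; at 4: 4^4 + 4 = 260; next = 259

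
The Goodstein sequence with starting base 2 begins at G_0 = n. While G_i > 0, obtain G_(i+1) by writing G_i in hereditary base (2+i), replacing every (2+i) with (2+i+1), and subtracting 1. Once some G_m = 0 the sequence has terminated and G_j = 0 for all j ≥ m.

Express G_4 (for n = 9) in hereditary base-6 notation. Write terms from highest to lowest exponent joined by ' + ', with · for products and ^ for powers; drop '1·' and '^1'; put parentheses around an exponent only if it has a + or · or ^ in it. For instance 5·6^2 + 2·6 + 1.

(0) 9|_2 = 2^(2 + 1) + 1 ↦ 3^(3 + 1) + 1|_3 = 82 ⇒ 81
(1) 81|_3 = 3^(3 + 1) ↦ 4^(4 + 1)|_4 = 1024 ⇒ 1023
(2) 1023|_4 = 3·4^4 + 3·4^3 + 3·4^2 + 3·4 + 3 ↦ 3·5^5 + 3·5^3 + 3·5^2 + 3·5 + 3|_5 = 9843 ⇒ 9842
(3) 9842|_5 = 3·5^5 + 3·5^3 + 3·5^2 + 3·5 + 2 ↦ 3·6^6 + 3·6^3 + 3·6^2 + 3·6 + 2|_6 = 140744 ⇒ 140743
(4) 140743|_6 = 3·6^6 + 3·6^3 + 3·6^2 + 3·6 + 1 ↦ 3·7^7 + 3·7^3 + 3·7^2 + 3·7 + 1|_7 = 2471827 ⇒ 2471826

3·6^6 + 3·6^3 + 3·6^2 + 3·6 + 1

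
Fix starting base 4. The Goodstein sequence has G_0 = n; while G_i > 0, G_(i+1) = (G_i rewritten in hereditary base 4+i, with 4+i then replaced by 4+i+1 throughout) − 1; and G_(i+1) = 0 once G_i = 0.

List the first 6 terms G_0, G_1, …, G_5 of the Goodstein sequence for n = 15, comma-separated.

base 4: 15 = 3·4 + 3; at 5: 3·5 + 3 = 18; next = 17
base 5: 17 = 3·5 + 2; at 6: 3·6 + 2 = 20; next = 19
base 6: 19 = 3·6 + 1; at 7: 3·7 + 1 = 22; next = 21
base 7: 21 = 3·7; at 8: 3·8 = 24; next = 23
base 8: 23 = 2·8 + 7; at 9: 2·9 + 7 = 25; next = 24

15, 17, 19, 21, 23, 24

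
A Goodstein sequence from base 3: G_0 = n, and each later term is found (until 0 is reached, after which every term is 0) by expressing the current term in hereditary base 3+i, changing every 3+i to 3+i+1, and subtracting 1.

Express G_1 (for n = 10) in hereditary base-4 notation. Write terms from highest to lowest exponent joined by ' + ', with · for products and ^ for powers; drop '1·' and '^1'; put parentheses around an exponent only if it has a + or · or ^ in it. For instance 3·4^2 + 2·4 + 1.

base 3: 10 = 3^2 + 1; at 4: 4^2 + 1 = 17; next = 16
base 4: 16 = 4^2; at 5: 5^2 = 25; next = 24

4^2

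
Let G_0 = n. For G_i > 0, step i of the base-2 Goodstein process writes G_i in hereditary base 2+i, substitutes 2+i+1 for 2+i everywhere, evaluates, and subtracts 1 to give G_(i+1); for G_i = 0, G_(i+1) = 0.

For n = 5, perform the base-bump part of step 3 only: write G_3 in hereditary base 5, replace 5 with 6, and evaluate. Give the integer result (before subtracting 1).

776

i=0: 5 = 2^2 + 1 (b=2); 2→3: 3^3 + 1 = 28; 28−1 = 27
i=1: 27 = 3^3 (b=3); 3→4: 4^4 = 256; 256−1 = 255
i=2: 255 = 3·4^3 + 3·4^2 + 3·4 + 3 (b=4); 4→5: 3·5^3 + 3·5^2 + 3·5 + 3 = 468; 468−1 = 467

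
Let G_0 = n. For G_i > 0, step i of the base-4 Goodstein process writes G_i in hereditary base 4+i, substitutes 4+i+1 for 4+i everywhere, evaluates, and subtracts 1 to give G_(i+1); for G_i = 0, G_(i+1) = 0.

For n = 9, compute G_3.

(0) 9|_4 = 2·4 + 1 ↦ 2·5 + 1|_5 = 11 ⇒ 10
(1) 10|_5 = 2·5 ↦ 2·6|_6 = 12 ⇒ 11
(2) 11|_6 = 6 + 5 ↦ 7 + 5|_7 = 12 ⇒ 11
(3) 11|_7 = 7 + 4 ↦ 8 + 4|_8 = 12 ⇒ 11

11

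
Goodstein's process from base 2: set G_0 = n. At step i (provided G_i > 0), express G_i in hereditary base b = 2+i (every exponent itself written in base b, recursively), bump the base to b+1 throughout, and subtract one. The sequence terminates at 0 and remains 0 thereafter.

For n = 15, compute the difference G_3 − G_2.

15 —HB2→ 2^(2 + 1) + 2^2 + 2 + 1 —bump→ 3^(3 + 1) + 3^3 + 3 + 1 = 112 —(−1)→ 111
111 —HB3→ 3^(3 + 1) + 3^3 + 3 —bump→ 4^(4 + 1) + 4^4 + 4 = 1284 —(−1)→ 1283
1283 —HB4→ 4^(4 + 1) + 4^4 + 3 —bump→ 5^(5 + 1) + 5^5 + 3 = 18753 —(−1)→ 18752

17469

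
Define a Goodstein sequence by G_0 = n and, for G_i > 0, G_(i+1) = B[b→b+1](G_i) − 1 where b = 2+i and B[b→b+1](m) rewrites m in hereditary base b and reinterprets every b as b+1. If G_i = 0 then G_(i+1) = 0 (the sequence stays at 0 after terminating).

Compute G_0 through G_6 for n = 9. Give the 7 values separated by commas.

(0) 9|_2 = 2^(2 + 1) + 1 ↦ 3^(3 + 1) + 1|_3 = 82 ⇒ 81
(1) 81|_3 = 3^(3 + 1) ↦ 4^(4 + 1)|_4 = 1024 ⇒ 1023
(2) 1023|_4 = 3·4^4 + 3·4^3 + 3·4^2 + 3·4 + 3 ↦ 3·5^5 + 3·5^3 + 3·5^2 + 3·5 + 3|_5 = 9843 ⇒ 9842
(3) 9842|_5 = 3·5^5 + 3·5^3 + 3·5^2 + 3·5 + 2 ↦ 3·6^6 + 3·6^3 + 3·6^2 + 3·6 + 2|_6 = 140744 ⇒ 140743
(4) 140743|_6 = 3·6^6 + 3·6^3 + 3·6^2 + 3·6 + 1 ↦ 3·7^7 + 3·7^3 + 3·7^2 + 3·7 + 1|_7 = 2471827 ⇒ 2471826
(5) 2471826|_7 = 3·7^7 + 3·7^3 + 3·7^2 + 3·7 ↦ 3·8^8 + 3·8^3 + 3·8^2 + 3·8|_8 = 50333400 ⇒ 50333399

9, 81, 1023, 9842, 140743, 2471826, 50333399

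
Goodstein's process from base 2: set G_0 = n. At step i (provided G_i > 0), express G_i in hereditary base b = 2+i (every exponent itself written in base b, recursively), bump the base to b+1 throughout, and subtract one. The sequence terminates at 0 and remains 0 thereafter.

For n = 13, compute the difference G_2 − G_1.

i=0: 13 = 2^(2 + 1) + 2^2 + 1 (b=2); 2→3: 3^(3 + 1) + 3^3 + 1 = 109; 109−1 = 108
i=1: 108 = 3^(3 + 1) + 3^3 (b=3); 3→4: 4^(4 + 1) + 4^4 = 1280; 1280−1 = 1279

1171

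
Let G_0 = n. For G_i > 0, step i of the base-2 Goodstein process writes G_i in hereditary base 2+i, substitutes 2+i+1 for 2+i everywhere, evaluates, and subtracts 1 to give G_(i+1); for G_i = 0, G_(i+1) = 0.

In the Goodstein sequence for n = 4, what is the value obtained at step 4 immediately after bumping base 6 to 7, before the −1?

110

(0) 4|_2 = 2^2 ↦ 3^3|_3 = 27 ⇒ 26
(1) 26|_3 = 2·3^2 + 2·3 + 2 ↦ 2·4^2 + 2·4 + 2|_4 = 42 ⇒ 41
(2) 41|_4 = 2·4^2 + 2·4 + 1 ↦ 2·5^2 + 2·5 + 1|_5 = 61 ⇒ 60
(3) 60|_5 = 2·5^2 + 2·5 ↦ 2·6^2 + 2·6|_6 = 84 ⇒ 83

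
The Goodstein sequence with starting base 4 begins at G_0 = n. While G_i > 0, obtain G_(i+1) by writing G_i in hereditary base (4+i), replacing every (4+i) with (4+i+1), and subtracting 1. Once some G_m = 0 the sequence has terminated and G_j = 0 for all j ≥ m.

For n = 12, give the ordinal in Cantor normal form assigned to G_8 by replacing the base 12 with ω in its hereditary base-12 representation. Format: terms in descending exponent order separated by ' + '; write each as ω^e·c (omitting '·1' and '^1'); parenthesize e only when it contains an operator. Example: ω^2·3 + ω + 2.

12 —HB4→ 3·4 —bump→ 3·5 = 15 —(−1)→ 14
14 —HB5→ 2·5 + 4 —bump→ 2·6 + 4 = 16 —(−1)→ 15
15 —HB6→ 2·6 + 3 —bump→ 2·7 + 3 = 17 —(−1)→ 16
16 —HB7→ 2·7 + 2 —bump→ 2·8 + 2 = 18 —(−1)→ 17
17 —HB8→ 2·8 + 1 —bump→ 2·9 + 1 = 19 —(−1)→ 18
18 —HB9→ 2·9 —bump→ 2·10 = 20 —(−1)→ 19
19 —HB10→ 10 + 9 —bump→ 11 + 9 = 20 —(−1)→ 19
19 —HB11→ 11 + 8 —bump→ 12 + 8 = 20 —(−1)→ 19
19 —HB12→ 12 + 7 —bump→ 13 + 7 = 20 —(−1)→ 19

ω + 7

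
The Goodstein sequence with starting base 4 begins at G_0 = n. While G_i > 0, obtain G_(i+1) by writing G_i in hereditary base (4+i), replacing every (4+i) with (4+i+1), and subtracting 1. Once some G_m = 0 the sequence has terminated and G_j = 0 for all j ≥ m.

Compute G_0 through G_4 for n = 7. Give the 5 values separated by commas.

7, 7, 7, 7, 7

7 —HB4→ 4 + 3 —bump→ 5 + 3 = 8 —(−1)→ 7
7 —HB5→ 5 + 2 —bump→ 6 + 2 = 8 —(−1)→ 7
7 —HB6→ 6 + 1 —bump→ 7 + 1 = 8 —(−1)→ 7
7 —HB7→ 7 —bump→ 8 = 8 —(−1)→ 7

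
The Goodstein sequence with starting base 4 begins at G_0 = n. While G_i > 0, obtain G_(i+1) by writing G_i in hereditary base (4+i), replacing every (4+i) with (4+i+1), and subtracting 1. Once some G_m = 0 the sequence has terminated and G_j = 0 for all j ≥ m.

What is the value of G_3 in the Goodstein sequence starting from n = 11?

[0] 11 ≡ 2·4 + 3 (base 4). Lift 5: 13. −1: 12.
[1] 12 ≡ 2·5 + 2 (base 5). Lift 6: 14. −1: 13.
[2] 13 ≡ 2·6 + 1 (base 6). Lift 7: 15. −1: 14.
[3] 14 ≡ 2·7 (base 7). Lift 8: 16. −1: 15.

14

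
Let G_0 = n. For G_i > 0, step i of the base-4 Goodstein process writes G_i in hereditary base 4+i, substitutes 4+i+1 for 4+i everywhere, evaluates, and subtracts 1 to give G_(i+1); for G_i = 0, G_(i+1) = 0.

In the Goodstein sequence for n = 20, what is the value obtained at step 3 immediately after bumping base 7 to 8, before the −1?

G_0 = 20. HB_4(20) = 4^2 + 4. Bump = 30. G_1 = 29.
G_1 = 29. HB_5(29) = 5^2 + 4. Bump = 40. G_2 = 39.
G_2 = 39. HB_6(39) = 6^2 + 3. Bump = 52. G_3 = 51.
G_3 = 51. HB_7(51) = 7^2 + 2. Bump = 66. G_4 = 65.

66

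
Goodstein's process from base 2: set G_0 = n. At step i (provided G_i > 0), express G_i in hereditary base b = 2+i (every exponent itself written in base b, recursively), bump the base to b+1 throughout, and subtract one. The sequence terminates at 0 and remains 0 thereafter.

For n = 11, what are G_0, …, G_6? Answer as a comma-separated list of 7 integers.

11, 84, 1027, 15627, 279937, 5764801, 134217727

[0] 11 ≡ 2^(2 + 1) + 2 + 1 (base 2). Lift 3: 85. −1: 84.
[1] 84 ≡ 3^(3 + 1) + 3 (base 3). Lift 4: 1028. −1: 1027.
[2] 1027 ≡ 4^(4 + 1) + 3 (base 4). Lift 5: 15628. −1: 15627.
[3] 15627 ≡ 5^(5 + 1) + 2 (base 5). Lift 6: 279938. −1: 279937.
[4] 279937 ≡ 6^(6 + 1) + 1 (base 6). Lift 7: 5764802. −1: 5764801.
[5] 5764801 ≡ 7^(7 + 1) (base 7). Lift 8: 134217728. −1: 134217727.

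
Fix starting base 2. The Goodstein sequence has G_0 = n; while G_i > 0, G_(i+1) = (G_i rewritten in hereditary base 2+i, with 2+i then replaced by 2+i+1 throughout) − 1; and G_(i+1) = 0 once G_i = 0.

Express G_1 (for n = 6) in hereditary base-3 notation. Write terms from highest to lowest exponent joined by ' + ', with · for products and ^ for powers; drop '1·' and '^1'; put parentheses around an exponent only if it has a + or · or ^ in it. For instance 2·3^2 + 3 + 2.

3^3 + 2

step 0: 6 = 2^2 + 2; sub 3 for 2: 3^3 + 3; = 30; G_1 = 30−1 = 29
step 1: 29 = 3^3 + 2; sub 4 for 3: 4^4 + 2; = 258; G_2 = 258−1 = 257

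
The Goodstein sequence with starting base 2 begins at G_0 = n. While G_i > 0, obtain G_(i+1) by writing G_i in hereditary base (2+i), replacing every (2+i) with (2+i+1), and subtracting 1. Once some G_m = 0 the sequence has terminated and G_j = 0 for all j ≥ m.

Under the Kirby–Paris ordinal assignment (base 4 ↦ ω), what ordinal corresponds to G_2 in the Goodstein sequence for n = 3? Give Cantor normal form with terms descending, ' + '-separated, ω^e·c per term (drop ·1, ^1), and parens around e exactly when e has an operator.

G_0 = 3. HB_2(3) = 2 + 1. Bump = 4. G_1 = 3.
G_1 = 3. HB_3(3) = 3. Bump = 4. G_2 = 3.
G_2 = 3. HB_4(3) = 3. Bump = 3. G_3 = 2.

3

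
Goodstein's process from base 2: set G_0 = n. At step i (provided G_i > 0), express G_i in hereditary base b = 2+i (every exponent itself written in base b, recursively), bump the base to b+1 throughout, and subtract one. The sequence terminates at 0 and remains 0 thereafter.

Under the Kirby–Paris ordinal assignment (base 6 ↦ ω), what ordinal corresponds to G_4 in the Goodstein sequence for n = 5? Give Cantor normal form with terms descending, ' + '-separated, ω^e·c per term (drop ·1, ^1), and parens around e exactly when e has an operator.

G_0=5  [base 2] 2^2 + 1  →[2↦3]→  3^3 + 1 = 28  −1 ⇒ G_1=27
G_1=27  [base 3] 3^3  →[3↦4]→  4^4 = 256  −1 ⇒ G_2=255
G_2=255  [base 4] 3·4^3 + 3·4^2 + 3·4 + 3  →[4↦5]→  3·5^3 + 3·5^2 + 3·5 + 3 = 468  −1 ⇒ G_3=467
G_3=467  [base 5] 3·5^3 + 3·5^2 + 3·5 + 2  →[5↦6]→  3·6^3 + 3·6^2 + 3·6 + 2 = 776  −1 ⇒ G_4=775
G_4=775  [base 6] 3·6^3 + 3·6^2 + 3·6 + 1  →[6↦7]→  3·7^3 + 3·7^2 + 3·7 + 1 = 1198  −1 ⇒ G_5=1197

ω^3·3 + ω^2·3 + ω·3 + 1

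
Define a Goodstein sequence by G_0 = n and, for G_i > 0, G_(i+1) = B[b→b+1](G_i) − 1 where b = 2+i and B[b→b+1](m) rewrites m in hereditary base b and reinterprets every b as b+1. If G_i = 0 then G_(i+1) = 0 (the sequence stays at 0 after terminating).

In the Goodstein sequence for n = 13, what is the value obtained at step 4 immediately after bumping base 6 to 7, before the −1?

13 —HB2→ 2^(2 + 1) + 2^2 + 1 —bump→ 3^(3 + 1) + 3^3 + 1 = 109 —(−1)→ 108
108 —HB3→ 3^(3 + 1) + 3^3 —bump→ 4^(4 + 1) + 4^4 = 1280 —(−1)→ 1279
1279 —HB4→ 4^(4 + 1) + 3·4^3 + 3·4^2 + 3·4 + 3 —bump→ 5^(5 + 1) + 3·5^3 + 3·5^2 + 3·5 + 3 = 16093 —(−1)→ 16092
16092 —HB5→ 5^(5 + 1) + 3·5^3 + 3·5^2 + 3·5 + 2 —bump→ 6^(6 + 1) + 3·6^3 + 3·6^2 + 3·6 + 2 = 280712 —(−1)→ 280711

5765999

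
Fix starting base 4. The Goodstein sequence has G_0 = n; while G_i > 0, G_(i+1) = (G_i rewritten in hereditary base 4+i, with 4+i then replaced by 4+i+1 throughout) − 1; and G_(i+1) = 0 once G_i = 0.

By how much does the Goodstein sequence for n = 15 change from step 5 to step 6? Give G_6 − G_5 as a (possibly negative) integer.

1

i=0: 15 = 3·4 + 3 (b=4); 4→5: 3·5 + 3 = 18; 18−1 = 17
i=1: 17 = 3·5 + 2 (b=5); 5→6: 3·6 + 2 = 20; 20−1 = 19
i=2: 19 = 3·6 + 1 (b=6); 6→7: 3·7 + 1 = 22; 22−1 = 21
i=3: 21 = 3·7 (b=7); 7→8: 3·8 = 24; 24−1 = 23
i=4: 23 = 2·8 + 7 (b=8); 8→9: 2·9 + 7 = 25; 25−1 = 24
i=5: 24 = 2·9 + 6 (b=9); 9→10: 2·10 + 6 = 26; 26−1 = 25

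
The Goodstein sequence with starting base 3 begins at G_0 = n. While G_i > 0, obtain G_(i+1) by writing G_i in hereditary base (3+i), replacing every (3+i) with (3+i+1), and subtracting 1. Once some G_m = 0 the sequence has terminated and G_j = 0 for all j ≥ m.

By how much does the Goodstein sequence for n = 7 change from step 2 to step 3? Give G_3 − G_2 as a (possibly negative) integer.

0

7 —HB3→ 2·3 + 1 —bump→ 2·4 + 1 = 9 —(−1)→ 8
8 —HB4→ 2·4 —bump→ 2·5 = 10 —(−1)→ 9
9 —HB5→ 5 + 4 —bump→ 6 + 4 = 10 —(−1)→ 9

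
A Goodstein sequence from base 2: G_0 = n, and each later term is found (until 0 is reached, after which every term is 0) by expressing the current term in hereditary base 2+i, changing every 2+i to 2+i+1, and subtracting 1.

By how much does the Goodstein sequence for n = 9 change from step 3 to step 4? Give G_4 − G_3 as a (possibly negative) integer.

130901

G_0=9  [base 2] 2^(2 + 1) + 1  →[2↦3]→  3^(3 + 1) + 1 = 82  −1 ⇒ G_1=81
G_1=81  [base 3] 3^(3 + 1)  →[3↦4]→  4^(4 + 1) = 1024  −1 ⇒ G_2=1023
G_2=1023  [base 4] 3·4^4 + 3·4^3 + 3·4^2 + 3·4 + 3  →[4↦5]→  3·5^5 + 3·5^3 + 3·5^2 + 3·5 + 3 = 9843  −1 ⇒ G_3=9842
G_3=9842  [base 5] 3·5^5 + 3·5^3 + 3·5^2 + 3·5 + 2  →[5↦6]→  3·6^6 + 3·6^3 + 3·6^2 + 3·6 + 2 = 140744  −1 ⇒ G_4=140743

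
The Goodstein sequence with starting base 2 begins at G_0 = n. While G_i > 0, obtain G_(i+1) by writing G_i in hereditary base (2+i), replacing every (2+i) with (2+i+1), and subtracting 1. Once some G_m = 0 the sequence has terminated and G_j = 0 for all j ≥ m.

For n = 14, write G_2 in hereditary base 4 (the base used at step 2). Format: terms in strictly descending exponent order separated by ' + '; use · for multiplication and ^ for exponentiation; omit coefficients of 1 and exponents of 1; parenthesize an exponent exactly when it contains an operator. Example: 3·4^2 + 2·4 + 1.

G_0 = 14. HB_2(14) = 2^(2 + 1) + 2^2 + 2. Bump = 111. G_1 = 110.
G_1 = 110. HB_3(110) = 3^(3 + 1) + 3^3 + 2. Bump = 1282. G_2 = 1281.
G_2 = 1281. HB_4(1281) = 4^(4 + 1) + 4^4 + 1. Bump = 18751. G_3 = 18750.

4^(4 + 1) + 4^4 + 1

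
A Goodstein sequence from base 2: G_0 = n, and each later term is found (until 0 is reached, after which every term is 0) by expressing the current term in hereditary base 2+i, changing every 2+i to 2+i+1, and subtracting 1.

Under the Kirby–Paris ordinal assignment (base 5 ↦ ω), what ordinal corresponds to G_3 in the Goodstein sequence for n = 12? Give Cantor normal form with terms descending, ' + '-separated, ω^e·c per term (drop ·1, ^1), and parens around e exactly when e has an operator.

[0] 12 ≡ 2^(2 + 1) + 2^2 (base 2). Lift 3: 108. −1: 107.
[1] 107 ≡ 3^(3 + 1) + 2·3^2 + 2·3 + 2 (base 3). Lift 4: 1066. −1: 1065.
[2] 1065 ≡ 4^(4 + 1) + 2·4^2 + 2·4 + 1 (base 4). Lift 5: 15686. −1: 15685.
[3] 15685 ≡ 5^(5 + 1) + 2·5^2 + 2·5 (base 5). Lift 6: 280020. −1: 280019.

ω^(ω + 1) + ω^2·2 + ω·2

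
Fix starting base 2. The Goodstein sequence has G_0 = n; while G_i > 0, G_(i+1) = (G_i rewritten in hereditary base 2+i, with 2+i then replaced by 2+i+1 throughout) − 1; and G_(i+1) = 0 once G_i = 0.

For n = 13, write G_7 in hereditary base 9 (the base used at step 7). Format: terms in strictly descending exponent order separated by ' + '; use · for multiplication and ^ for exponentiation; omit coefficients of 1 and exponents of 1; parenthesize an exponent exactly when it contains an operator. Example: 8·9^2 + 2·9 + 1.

i=0: 13 = 2^(2 + 1) + 2^2 + 1 (b=2); 2→3: 3^(3 + 1) + 3^3 + 1 = 109; 109−1 = 108
i=1: 108 = 3^(3 + 1) + 3^3 (b=3); 3→4: 4^(4 + 1) + 4^4 = 1280; 1280−1 = 1279
i=2: 1279 = 4^(4 + 1) + 3·4^3 + 3·4^2 + 3·4 + 3 (b=4); 4→5: 5^(5 + 1) + 3·5^3 + 3·5^2 + 3·5 + 3 = 16093; 16093−1 = 16092
i=3: 16092 = 5^(5 + 1) + 3·5^3 + 3·5^2 + 3·5 + 2 (b=5); 5→6: 6^(6 + 1) + 3·6^3 + 3·6^2 + 3·6 + 2 = 280712; 280712−1 = 280711
i=4: 280711 = 6^(6 + 1) + 3·6^3 + 3·6^2 + 3·6 + 1 (b=6); 6→7: 7^(7 + 1) + 3·7^3 + 3·7^2 + 3·7 + 1 = 5765999; 5765999−1 = 5765998
i=5: 5765998 = 7^(7 + 1) + 3·7^3 + 3·7^2 + 3·7 (b=7); 7→8: 8^(8 + 1) + 3·8^3 + 3·8^2 + 3·8 = 134219480; 134219480−1 = 134219479
i=6: 134219479 = 8^(8 + 1) + 3·8^3 + 3·8^2 + 2·8 + 7 (b=8); 8→9: 9^(9 + 1) + 3·9^3 + 3·9^2 + 2·9 + 7 = 3486786856; 3486786856−1 = 3486786855

9^(9 + 1) + 3·9^3 + 3·9^2 + 2·9 + 6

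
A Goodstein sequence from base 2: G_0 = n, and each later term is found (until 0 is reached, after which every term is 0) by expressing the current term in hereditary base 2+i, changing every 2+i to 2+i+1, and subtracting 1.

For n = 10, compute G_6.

84073323

[0] 10 ≡ 2^(2 + 1) + 2 (base 2). Lift 3: 84. −1: 83.
[1] 83 ≡ 3^(3 + 1) + 2 (base 3). Lift 4: 1026. −1: 1025.
[2] 1025 ≡ 4^(4 + 1) + 1 (base 4). Lift 5: 15626. −1: 15625.
[3] 15625 ≡ 5^(5 + 1) (base 5). Lift 6: 279936. −1: 279935.
[4] 279935 ≡ 5·6^6 + 5·6^5 + 5·6^4 + 5·6^3 + 5·6^2 + 5·6 + 5 (base 6). Lift 7: 4215755. −1: 4215754.
[5] 4215754 ≡ 5·7^7 + 5·7^5 + 5·7^4 + 5·7^3 + 5·7^2 + 5·7 + 4 (base 7). Lift 8: 84073324. −1: 84073323.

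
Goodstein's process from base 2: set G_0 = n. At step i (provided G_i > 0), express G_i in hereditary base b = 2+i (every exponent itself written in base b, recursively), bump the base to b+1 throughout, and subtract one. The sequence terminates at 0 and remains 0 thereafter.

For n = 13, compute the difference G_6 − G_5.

(0) 13|_2 = 2^(2 + 1) + 2^2 + 1 ↦ 3^(3 + 1) + 3^3 + 1|_3 = 109 ⇒ 108
(1) 108|_3 = 3^(3 + 1) + 3^3 ↦ 4^(4 + 1) + 4^4|_4 = 1280 ⇒ 1279
(2) 1279|_4 = 4^(4 + 1) + 3·4^3 + 3·4^2 + 3·4 + 3 ↦ 5^(5 + 1) + 3·5^3 + 3·5^2 + 3·5 + 3|_5 = 16093 ⇒ 16092
(3) 16092|_5 = 5^(5 + 1) + 3·5^3 + 3·5^2 + 3·5 + 2 ↦ 6^(6 + 1) + 3·6^3 + 3·6^2 + 3·6 + 2|_6 = 280712 ⇒ 280711
(4) 280711|_6 = 6^(6 + 1) + 3·6^3 + 3·6^2 + 3·6 + 1 ↦ 7^(7 + 1) + 3·7^3 + 3·7^2 + 3·7 + 1|_7 = 5765999 ⇒ 5765998
(5) 5765998|_7 = 7^(7 + 1) + 3·7^3 + 3·7^2 + 3·7 ↦ 8^(8 + 1) + 3·8^3 + 3·8^2 + 3·8|_8 = 134219480 ⇒ 134219479

128453481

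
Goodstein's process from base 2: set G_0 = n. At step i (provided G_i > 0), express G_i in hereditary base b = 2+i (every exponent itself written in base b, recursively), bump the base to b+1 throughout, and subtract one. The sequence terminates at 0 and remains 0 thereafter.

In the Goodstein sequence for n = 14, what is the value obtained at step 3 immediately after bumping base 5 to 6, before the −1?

14 —HB2→ 2^(2 + 1) + 2^2 + 2 —bump→ 3^(3 + 1) + 3^3 + 3 = 111 —(−1)→ 110
110 —HB3→ 3^(3 + 1) + 3^3 + 2 —bump→ 4^(4 + 1) + 4^4 + 2 = 1282 —(−1)→ 1281
1281 —HB4→ 4^(4 + 1) + 4^4 + 1 —bump→ 5^(5 + 1) + 5^5 + 1 = 18751 —(−1)→ 18750
18750 —HB5→ 5^(5 + 1) + 5^5 —bump→ 6^(6 + 1) + 6^6 = 326592 —(−1)→ 326591

326592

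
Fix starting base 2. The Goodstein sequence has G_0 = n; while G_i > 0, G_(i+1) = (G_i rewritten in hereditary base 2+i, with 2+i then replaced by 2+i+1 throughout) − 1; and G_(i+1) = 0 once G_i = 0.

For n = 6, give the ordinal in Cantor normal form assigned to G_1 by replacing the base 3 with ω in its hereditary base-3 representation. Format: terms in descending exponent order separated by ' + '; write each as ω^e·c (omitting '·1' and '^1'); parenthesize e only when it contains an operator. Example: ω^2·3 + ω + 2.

6 —HB2→ 2^2 + 2 —bump→ 3^3 + 3 = 30 —(−1)→ 29
29 —HB3→ 3^3 + 2 —bump→ 4^4 + 2 = 258 —(−1)→ 257

ω^ω + 2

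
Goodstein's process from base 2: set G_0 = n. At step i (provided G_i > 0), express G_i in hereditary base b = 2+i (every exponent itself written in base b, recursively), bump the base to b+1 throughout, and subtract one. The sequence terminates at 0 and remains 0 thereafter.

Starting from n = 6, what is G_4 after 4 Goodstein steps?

46655

base 2: 6 = 2^2 + 2; at 3: 3^3 + 3 = 30; next = 29
base 3: 29 = 3^3 + 2; at 4: 4^4 + 2 = 258; next = 257
base 4: 257 = 4^4 + 1; at 5: 5^5 + 1 = 3126; next = 3125
base 5: 3125 = 5^5; at 6: 6^6 = 46656; next = 46655
base 6: 46655 = 5·6^5 + 5·6^4 + 5·6^3 + 5·6^2 + 5·6 + 5; at 7: 5·7^5 + 5·7^4 + 5·7^3 + 5·7^2 + 5·7 + 5 = 98040; next = 98039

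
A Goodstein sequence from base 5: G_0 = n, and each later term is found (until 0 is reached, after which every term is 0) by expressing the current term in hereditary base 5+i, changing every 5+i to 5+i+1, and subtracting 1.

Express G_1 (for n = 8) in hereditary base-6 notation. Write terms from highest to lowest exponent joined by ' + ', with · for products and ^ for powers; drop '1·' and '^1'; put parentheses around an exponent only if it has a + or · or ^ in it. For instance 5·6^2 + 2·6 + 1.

i=0: 8 = 5 + 3 (b=5); 5→6: 6 + 3 = 9; 9−1 = 8
i=1: 8 = 6 + 2 (b=6); 6→7: 7 + 2 = 9; 9−1 = 8

6 + 2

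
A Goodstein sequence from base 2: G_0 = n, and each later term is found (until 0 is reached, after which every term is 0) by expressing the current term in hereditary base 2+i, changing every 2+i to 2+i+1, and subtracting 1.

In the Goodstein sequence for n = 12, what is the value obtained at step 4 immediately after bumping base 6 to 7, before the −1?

[0] 12 ≡ 2^(2 + 1) + 2^2 (base 2). Lift 3: 108. −1: 107.
[1] 107 ≡ 3^(3 + 1) + 2·3^2 + 2·3 + 2 (base 3). Lift 4: 1066. −1: 1065.
[2] 1065 ≡ 4^(4 + 1) + 2·4^2 + 2·4 + 1 (base 4). Lift 5: 15686. −1: 15685.
[3] 15685 ≡ 5^(5 + 1) + 2·5^2 + 2·5 (base 5). Lift 6: 280020. −1: 280019.
[4] 280019 ≡ 6^(6 + 1) + 2·6^2 + 6 + 5 (base 6). Lift 7: 5764911. −1: 5764910.

5764911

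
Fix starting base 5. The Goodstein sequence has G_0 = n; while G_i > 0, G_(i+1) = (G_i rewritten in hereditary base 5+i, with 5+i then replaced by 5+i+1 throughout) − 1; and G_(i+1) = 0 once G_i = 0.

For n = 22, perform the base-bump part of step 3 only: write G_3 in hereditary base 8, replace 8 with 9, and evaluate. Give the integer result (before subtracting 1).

(0) 22|_5 = 4·5 + 2 ↦ 4·6 + 2|_6 = 26 ⇒ 25
(1) 25|_6 = 4·6 + 1 ↦ 4·7 + 1|_7 = 29 ⇒ 28
(2) 28|_7 = 4·7 ↦ 4·8|_8 = 32 ⇒ 31

34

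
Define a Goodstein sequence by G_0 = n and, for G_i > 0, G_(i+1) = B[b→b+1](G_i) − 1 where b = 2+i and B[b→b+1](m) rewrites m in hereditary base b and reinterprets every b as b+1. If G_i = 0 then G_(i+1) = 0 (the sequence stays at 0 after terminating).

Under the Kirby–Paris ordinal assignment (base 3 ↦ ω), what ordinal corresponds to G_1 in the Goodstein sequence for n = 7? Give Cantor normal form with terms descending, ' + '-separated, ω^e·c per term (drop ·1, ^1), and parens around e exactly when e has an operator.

ω^ω + ω

step 0: 7 = 2^2 + 2 + 1; sub 3 for 2: 3^3 + 3 + 1; = 31; G_1 = 31−1 = 30
step 1: 30 = 3^3 + 3; sub 4 for 3: 4^4 + 4; = 260; G_2 = 260−1 = 259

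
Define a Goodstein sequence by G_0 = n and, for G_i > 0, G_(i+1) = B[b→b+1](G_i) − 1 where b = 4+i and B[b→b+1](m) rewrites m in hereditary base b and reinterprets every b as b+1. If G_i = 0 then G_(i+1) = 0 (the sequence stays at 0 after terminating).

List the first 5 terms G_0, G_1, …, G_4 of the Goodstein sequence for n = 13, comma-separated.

13, 15, 17, 18, 19

G_0 = 13. HB_4(13) = 3·4 + 1. Bump = 16. G_1 = 15.
G_1 = 15. HB_5(15) = 3·5. Bump = 18. G_2 = 17.
G_2 = 17. HB_6(17) = 2·6 + 5. Bump = 19. G_3 = 18.
G_3 = 18. HB_7(18) = 2·7 + 4. Bump = 20. G_4 = 19.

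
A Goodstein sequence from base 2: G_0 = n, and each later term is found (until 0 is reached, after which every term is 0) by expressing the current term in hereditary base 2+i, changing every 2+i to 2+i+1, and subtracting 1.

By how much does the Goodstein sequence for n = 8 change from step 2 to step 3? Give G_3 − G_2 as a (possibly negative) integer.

5757

[0] 8 ≡ 2^(2 + 1) (base 2). Lift 3: 81. −1: 80.
[1] 80 ≡ 2·3^3 + 2·3^2 + 2·3 + 2 (base 3). Lift 4: 554. −1: 553.
[2] 553 ≡ 2·4^4 + 2·4^2 + 2·4 + 1 (base 4). Lift 5: 6311. −1: 6310.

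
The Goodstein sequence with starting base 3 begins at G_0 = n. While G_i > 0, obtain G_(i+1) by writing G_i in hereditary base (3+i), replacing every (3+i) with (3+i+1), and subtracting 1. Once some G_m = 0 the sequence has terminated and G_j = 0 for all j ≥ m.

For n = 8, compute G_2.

10

(0) 8|_3 = 2·3 + 2 ↦ 2·4 + 2|_4 = 10 ⇒ 9
(1) 9|_4 = 2·4 + 1 ↦ 2·5 + 1|_5 = 11 ⇒ 10
(2) 10|_5 = 2·5 ↦ 2·6|_6 = 12 ⇒ 11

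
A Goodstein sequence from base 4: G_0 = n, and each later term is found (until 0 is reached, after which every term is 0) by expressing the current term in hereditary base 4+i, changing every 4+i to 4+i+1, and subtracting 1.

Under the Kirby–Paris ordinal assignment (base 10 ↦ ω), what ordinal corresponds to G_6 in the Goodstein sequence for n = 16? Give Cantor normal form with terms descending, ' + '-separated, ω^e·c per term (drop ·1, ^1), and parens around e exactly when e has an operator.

ω·3 + 9

base 4: 16 = 4^2; at 5: 5^2 = 25; next = 24
base 5: 24 = 4·5 + 4; at 6: 4·6 + 4 = 28; next = 27
base 6: 27 = 4·6 + 3; at 7: 4·7 + 3 = 31; next = 30
base 7: 30 = 4·7 + 2; at 8: 4·8 + 2 = 34; next = 33
base 8: 33 = 4·8 + 1; at 9: 4·9 + 1 = 37; next = 36
base 9: 36 = 4·9; at 10: 4·10 = 40; next = 39
base 10: 39 = 3·10 + 9; at 11: 3·11 + 9 = 42; next = 41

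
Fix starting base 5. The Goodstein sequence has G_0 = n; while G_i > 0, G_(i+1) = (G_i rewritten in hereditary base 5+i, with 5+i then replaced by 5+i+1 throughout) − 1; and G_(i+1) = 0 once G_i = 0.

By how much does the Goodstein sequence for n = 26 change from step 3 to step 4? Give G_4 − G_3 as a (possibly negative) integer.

5

G_0=26  [base 5] 5^2 + 1  →[5↦6]→  6^2 + 1 = 37  −1 ⇒ G_1=36
G_1=36  [base 6] 6^2  →[6↦7]→  7^2 = 49  −1 ⇒ G_2=48
G_2=48  [base 7] 6·7 + 6  →[7↦8]→  6·8 + 6 = 54  −1 ⇒ G_3=53
G_3=53  [base 8] 6·8 + 5  →[8↦9]→  6·9 + 5 = 59  −1 ⇒ G_4=58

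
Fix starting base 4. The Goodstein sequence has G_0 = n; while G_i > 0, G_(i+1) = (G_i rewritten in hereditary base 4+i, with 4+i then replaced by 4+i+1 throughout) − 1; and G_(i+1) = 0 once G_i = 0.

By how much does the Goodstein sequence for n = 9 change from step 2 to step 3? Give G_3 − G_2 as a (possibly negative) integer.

0

base 4: 9 = 2·4 + 1; at 5: 2·5 + 1 = 11; next = 10
base 5: 10 = 2·5; at 6: 2·6 = 12; next = 11
base 6: 11 = 6 + 5; at 7: 7 + 5 = 12; next = 11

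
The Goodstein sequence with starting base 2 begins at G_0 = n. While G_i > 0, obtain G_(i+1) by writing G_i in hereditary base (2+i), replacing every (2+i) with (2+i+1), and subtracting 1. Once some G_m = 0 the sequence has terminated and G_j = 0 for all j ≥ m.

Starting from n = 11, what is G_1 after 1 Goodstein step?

step 0: 11 = 2^(2 + 1) + 2 + 1; sub 3 for 2: 3^(3 + 1) + 3 + 1; = 85; G_1 = 85−1 = 84
step 1: 84 = 3^(3 + 1) + 3; sub 4 for 3: 4^(4 + 1) + 4; = 1028; G_2 = 1028−1 = 1027

84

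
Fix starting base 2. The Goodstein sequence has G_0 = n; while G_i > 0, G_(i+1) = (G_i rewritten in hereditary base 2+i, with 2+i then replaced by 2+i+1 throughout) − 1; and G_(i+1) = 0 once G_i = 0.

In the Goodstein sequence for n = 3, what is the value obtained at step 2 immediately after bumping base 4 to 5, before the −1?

3

G_0=3  [base 2] 2 + 1  →[2↦3]→  3 + 1 = 4  −1 ⇒ G_1=3
G_1=3  [base 3] 3  →[3↦4]→  4 = 4  −1 ⇒ G_2=3
G_2=3  [base 4] 3  →[4↦5]→  3 = 3  −1 ⇒ G_3=2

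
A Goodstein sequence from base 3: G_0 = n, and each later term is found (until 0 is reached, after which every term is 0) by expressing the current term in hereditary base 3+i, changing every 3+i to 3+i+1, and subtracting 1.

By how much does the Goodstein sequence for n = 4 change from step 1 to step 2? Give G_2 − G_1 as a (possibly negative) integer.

0

i=0: 4 = 3 + 1 (b=3); 3→4: 4 + 1 = 5; 5−1 = 4
i=1: 4 = 4 (b=4); 4→5: 5 = 5; 5−1 = 4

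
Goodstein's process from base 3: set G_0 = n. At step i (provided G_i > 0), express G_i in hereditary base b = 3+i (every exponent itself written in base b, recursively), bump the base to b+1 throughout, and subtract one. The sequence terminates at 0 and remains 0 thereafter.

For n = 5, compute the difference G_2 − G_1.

0

[0] 5 ≡ 3 + 2 (base 3). Lift 4: 6. −1: 5.
[1] 5 ≡ 4 + 1 (base 4). Lift 5: 6. −1: 5.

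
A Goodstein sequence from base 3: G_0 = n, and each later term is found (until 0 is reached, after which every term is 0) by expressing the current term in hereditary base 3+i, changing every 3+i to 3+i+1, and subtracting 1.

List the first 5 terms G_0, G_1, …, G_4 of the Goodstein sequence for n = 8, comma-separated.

8, 9, 10, 11, 11

G_0=8  [base 3] 2·3 + 2  →[3↦4]→  2·4 + 2 = 10  −1 ⇒ G_1=9
G_1=9  [base 4] 2·4 + 1  →[4↦5]→  2·5 + 1 = 11  −1 ⇒ G_2=10
G_2=10  [base 5] 2·5  →[5↦6]→  2·6 = 12  −1 ⇒ G_3=11
G_3=11  [base 6] 6 + 5  →[6↦7]→  7 + 5 = 12  −1 ⇒ G_4=11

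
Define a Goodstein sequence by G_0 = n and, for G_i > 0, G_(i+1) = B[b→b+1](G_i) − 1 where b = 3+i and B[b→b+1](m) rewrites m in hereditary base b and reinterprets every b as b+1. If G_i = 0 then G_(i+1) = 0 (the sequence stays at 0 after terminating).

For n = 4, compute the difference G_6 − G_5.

-1

i=0: 4 = 3 + 1 (b=3); 3→4: 4 + 1 = 5; 5−1 = 4
i=1: 4 = 4 (b=4); 4→5: 5 = 5; 5−1 = 4
i=2: 4 = 4 (b=5); 5→6: 4 = 4; 4−1 = 3
i=3: 3 = 3 (b=6); 6→7: 3 = 3; 3−1 = 2
i=4: 2 = 2 (b=7); 7→8: 2 = 2; 2−1 = 1
i=5: 1 = 1 (b=8); 8→9: 1 = 1; 1−1 = 0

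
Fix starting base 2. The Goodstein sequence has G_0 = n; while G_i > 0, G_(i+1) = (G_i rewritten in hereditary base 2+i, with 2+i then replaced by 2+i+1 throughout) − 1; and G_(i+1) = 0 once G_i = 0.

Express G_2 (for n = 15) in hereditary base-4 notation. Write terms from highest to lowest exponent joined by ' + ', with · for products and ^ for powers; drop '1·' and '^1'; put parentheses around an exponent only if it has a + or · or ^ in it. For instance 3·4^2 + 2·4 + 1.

i=0: 15 = 2^(2 + 1) + 2^2 + 2 + 1 (b=2); 2→3: 3^(3 + 1) + 3^3 + 3 + 1 = 112; 112−1 = 111
i=1: 111 = 3^(3 + 1) + 3^3 + 3 (b=3); 3→4: 4^(4 + 1) + 4^4 + 4 = 1284; 1284−1 = 1283
i=2: 1283 = 4^(4 + 1) + 4^4 + 3 (b=4); 4→5: 5^(5 + 1) + 5^5 + 3 = 18753; 18753−1 = 18752

4^(4 + 1) + 4^4 + 3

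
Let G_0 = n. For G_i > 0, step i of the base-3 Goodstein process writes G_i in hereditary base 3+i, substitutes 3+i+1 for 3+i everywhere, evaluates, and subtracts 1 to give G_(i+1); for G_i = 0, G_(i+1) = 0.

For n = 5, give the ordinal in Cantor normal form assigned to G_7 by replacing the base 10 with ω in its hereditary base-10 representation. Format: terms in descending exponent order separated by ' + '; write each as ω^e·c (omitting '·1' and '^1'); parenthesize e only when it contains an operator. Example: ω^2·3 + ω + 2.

1

5 —HB3→ 3 + 2 —bump→ 4 + 2 = 6 —(−1)→ 5
5 —HB4→ 4 + 1 —bump→ 5 + 1 = 6 —(−1)→ 5
5 —HB5→ 5 —bump→ 6 = 6 —(−1)→ 5
5 —HB6→ 5 —bump→ 5 = 5 —(−1)→ 4
4 —HB7→ 4 —bump→ 4 = 4 —(−1)→ 3
3 —HB8→ 3 —bump→ 3 = 3 —(−1)→ 2
2 —HB9→ 2 —bump→ 2 = 2 —(−1)→ 1
1 —HB10→ 1 —bump→ 1 = 1 —(−1)→ 0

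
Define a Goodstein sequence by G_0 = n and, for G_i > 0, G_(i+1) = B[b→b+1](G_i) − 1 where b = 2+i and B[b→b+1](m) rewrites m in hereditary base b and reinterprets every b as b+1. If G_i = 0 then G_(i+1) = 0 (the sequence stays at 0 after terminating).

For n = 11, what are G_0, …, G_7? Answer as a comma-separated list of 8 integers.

G_0 = 11. HB_2(11) = 2^(2 + 1) + 2 + 1. Bump = 85. G_1 = 84.
G_1 = 84. HB_3(84) = 3^(3 + 1) + 3. Bump = 1028. G_2 = 1027.
G_2 = 1027. HB_4(1027) = 4^(4 + 1) + 3. Bump = 15628. G_3 = 15627.
G_3 = 15627. HB_5(15627) = 5^(5 + 1) + 2. Bump = 279938. G_4 = 279937.
G_4 = 279937. HB_6(279937) = 6^(6 + 1) + 1. Bump = 5764802. G_5 = 5764801.
G_5 = 5764801. HB_7(5764801) = 7^(7 + 1). Bump = 134217728. G_6 = 134217727.
G_6 = 134217727. HB_8(134217727) = 7·8^8 + 7·8^7 + 7·8^6 + 7·8^5 + 7·8^4 + 7·8^3 + 7·8^2 + 7·8 + 7. Bump = 2749609303. G_7 = 2749609302.

11, 84, 1027, 15627, 279937, 5764801, 134217727, 2749609302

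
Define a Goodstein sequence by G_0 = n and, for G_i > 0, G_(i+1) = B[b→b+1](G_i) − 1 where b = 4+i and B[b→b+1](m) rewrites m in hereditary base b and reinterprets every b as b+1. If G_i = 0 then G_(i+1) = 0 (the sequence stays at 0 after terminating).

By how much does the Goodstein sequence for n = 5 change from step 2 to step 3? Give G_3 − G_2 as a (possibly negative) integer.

-1

[0] 5 ≡ 4 + 1 (base 4). Lift 5: 6. −1: 5.
[1] 5 ≡ 5 (base 5). Lift 6: 6. −1: 5.
[2] 5 ≡ 5 (base 6). Lift 7: 5. −1: 4.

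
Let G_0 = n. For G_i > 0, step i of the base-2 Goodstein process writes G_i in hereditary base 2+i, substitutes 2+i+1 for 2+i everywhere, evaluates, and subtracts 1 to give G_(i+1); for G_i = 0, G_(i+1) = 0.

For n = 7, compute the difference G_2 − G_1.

229

i=0: 7 = 2^2 + 2 + 1 (b=2); 2→3: 3^3 + 3 + 1 = 31; 31−1 = 30
i=1: 30 = 3^3 + 3 (b=3); 3→4: 4^4 + 4 = 260; 260−1 = 259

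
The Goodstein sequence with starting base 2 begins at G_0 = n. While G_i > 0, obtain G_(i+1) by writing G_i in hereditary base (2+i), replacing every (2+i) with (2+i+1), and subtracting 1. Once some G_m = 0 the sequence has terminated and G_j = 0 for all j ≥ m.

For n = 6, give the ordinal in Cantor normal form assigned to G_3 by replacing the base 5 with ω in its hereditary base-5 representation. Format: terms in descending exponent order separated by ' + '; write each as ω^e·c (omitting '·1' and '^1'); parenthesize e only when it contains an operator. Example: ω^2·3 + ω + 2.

ω^ω

step 0: 6 = 2^2 + 2; sub 3 for 2: 3^3 + 3; = 30; G_1 = 30−1 = 29
step 1: 29 = 3^3 + 2; sub 4 for 3: 4^4 + 2; = 258; G_2 = 258−1 = 257
step 2: 257 = 4^4 + 1; sub 5 for 4: 5^5 + 1; = 3126; G_3 = 3126−1 = 3125
step 3: 3125 = 5^5; sub 6 for 5: 6^6; = 46656; G_4 = 46656−1 = 46655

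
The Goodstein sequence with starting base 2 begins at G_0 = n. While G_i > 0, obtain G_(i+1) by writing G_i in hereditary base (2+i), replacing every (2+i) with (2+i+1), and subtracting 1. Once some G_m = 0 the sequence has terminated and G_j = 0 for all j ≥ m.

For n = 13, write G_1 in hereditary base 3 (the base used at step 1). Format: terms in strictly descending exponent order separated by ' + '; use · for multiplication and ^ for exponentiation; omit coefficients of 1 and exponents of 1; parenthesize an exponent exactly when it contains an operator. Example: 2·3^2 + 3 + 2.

i=0: 13 = 2^(2 + 1) + 2^2 + 1 (b=2); 2→3: 3^(3 + 1) + 3^3 + 1 = 109; 109−1 = 108
i=1: 108 = 3^(3 + 1) + 3^3 (b=3); 3→4: 4^(4 + 1) + 4^4 = 1280; 1280−1 = 1279

3^(3 + 1) + 3^3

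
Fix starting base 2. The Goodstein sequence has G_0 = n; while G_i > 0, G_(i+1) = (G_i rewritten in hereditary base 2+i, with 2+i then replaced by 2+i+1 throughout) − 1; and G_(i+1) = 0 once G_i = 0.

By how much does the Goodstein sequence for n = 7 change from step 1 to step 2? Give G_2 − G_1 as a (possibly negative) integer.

229

(0) 7|_2 = 2^2 + 2 + 1 ↦ 3^3 + 3 + 1|_3 = 31 ⇒ 30
(1) 30|_3 = 3^3 + 3 ↦ 4^4 + 4|_4 = 260 ⇒ 259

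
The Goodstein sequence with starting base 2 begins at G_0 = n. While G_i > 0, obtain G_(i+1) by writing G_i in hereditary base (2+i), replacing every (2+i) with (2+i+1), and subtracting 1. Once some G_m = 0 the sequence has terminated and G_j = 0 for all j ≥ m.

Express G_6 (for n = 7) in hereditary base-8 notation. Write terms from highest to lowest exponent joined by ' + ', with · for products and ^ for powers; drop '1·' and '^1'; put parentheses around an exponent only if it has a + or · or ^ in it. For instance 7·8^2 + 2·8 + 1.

G_0=7  [base 2] 2^2 + 2 + 1  →[2↦3]→  3^3 + 3 + 1 = 31  −1 ⇒ G_1=30
G_1=30  [base 3] 3^3 + 3  →[3↦4]→  4^4 + 4 = 260  −1 ⇒ G_2=259
G_2=259  [base 4] 4^4 + 3  →[4↦5]→  5^5 + 3 = 3128  −1 ⇒ G_3=3127
G_3=3127  [base 5] 5^5 + 2  →[5↦6]→  6^6 + 2 = 46658  −1 ⇒ G_4=46657
G_4=46657  [base 6] 6^6 + 1  →[6↦7]→  7^7 + 1 = 823544  −1 ⇒ G_5=823543
G_5=823543  [base 7] 7^7  →[7↦8]→  8^8 = 16777216  −1 ⇒ G_6=16777215
G_6=16777215  [base 8] 7·8^7 + 7·8^6 + 7·8^5 + 7·8^4 + 7·8^3 + 7·8^2 + 7·8 + 7  →[8↦9]→  7·9^7 + 7·9^6 + 7·9^5 + 7·9^4 + 7·9^3 + 7·9^2 + 7·9 + 7 = 37665880  −1 ⇒ G_7=37665879

7·8^7 + 7·8^6 + 7·8^5 + 7·8^4 + 7·8^3 + 7·8^2 + 7·8 + 7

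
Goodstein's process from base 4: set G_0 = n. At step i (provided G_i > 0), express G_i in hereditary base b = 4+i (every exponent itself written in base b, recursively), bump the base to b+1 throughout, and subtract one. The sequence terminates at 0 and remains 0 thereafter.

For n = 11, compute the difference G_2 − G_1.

1

[0] 11 ≡ 2·4 + 3 (base 4). Lift 5: 13. −1: 12.
[1] 12 ≡ 2·5 + 2 (base 5). Lift 6: 14. −1: 13.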